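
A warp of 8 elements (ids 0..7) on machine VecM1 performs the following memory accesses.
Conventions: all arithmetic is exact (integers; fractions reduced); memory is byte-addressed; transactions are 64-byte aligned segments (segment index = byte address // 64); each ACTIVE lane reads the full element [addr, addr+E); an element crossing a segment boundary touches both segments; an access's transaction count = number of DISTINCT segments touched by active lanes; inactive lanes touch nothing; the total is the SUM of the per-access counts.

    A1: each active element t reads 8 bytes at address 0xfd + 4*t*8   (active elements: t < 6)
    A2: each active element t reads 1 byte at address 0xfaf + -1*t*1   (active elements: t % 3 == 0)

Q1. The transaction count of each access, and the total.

A1: 4 transactions
A2: 1 transaction

Answer: 4,1; total 5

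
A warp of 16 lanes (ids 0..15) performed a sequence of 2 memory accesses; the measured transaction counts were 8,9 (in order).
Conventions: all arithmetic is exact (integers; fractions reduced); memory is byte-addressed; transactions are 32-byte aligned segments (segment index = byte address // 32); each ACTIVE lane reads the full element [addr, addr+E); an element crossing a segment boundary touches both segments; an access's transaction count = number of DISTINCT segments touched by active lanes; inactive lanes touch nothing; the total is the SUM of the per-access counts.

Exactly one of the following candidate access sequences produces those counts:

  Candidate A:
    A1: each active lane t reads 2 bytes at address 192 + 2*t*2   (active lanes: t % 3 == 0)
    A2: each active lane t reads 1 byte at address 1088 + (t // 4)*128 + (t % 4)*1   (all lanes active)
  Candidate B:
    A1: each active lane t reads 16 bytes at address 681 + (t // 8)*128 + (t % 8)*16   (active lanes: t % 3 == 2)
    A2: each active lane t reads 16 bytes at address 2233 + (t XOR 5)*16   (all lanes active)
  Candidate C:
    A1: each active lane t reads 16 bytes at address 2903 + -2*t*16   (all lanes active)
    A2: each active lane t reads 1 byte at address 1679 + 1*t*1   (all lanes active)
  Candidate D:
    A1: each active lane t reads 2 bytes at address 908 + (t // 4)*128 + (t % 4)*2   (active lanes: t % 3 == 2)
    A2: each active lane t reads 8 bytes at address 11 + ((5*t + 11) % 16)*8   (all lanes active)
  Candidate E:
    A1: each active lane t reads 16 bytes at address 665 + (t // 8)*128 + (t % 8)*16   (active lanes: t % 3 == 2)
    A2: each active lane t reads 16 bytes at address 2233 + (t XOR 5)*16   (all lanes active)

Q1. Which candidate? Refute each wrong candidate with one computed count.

A: A1 gives 2 transactions, not 8
B: A1 gives 7 transactions, not 8
C: A1 gives 17 transactions, not 8
D: A1 gives 4 transactions, not 8
E: all counts match (8,9)

Answer: E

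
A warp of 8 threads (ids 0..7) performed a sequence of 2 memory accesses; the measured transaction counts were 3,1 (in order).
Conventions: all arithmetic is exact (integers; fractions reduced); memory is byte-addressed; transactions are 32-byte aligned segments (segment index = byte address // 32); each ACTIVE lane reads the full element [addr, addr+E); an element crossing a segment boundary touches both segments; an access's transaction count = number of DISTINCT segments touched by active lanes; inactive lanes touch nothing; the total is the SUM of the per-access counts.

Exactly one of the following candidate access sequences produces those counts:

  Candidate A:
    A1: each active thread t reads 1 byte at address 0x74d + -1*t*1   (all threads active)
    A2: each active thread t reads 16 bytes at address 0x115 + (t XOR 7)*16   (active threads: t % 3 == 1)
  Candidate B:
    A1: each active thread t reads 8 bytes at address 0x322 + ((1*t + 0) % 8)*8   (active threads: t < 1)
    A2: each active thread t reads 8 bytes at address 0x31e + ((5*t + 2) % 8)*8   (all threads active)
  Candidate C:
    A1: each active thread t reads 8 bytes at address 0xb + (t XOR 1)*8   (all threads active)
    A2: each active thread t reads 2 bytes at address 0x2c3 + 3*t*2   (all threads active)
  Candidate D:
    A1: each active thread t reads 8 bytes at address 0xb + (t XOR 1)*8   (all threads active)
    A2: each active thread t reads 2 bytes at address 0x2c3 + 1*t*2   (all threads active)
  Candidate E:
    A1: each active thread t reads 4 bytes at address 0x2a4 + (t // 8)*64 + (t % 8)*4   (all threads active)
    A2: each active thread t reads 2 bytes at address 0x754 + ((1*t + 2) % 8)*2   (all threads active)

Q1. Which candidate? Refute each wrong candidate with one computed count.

A: A1 gives 1 transaction, not 3
B: A1 gives 1 transaction, not 3
C: A2 gives 2 transactions, not 1
E: A1 gives 2 transactions, not 3
D: all counts match (3,1)

Answer: D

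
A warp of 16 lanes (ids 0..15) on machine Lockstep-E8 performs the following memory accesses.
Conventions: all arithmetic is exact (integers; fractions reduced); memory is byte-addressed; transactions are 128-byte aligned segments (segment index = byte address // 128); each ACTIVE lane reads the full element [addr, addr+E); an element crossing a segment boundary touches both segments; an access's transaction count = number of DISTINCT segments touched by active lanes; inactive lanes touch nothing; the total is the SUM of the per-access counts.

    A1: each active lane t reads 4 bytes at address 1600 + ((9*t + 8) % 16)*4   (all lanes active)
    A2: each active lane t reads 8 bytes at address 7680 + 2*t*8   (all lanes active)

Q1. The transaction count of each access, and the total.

A1: 1 transaction
A2: 2 transactions

Answer: 1,2; total 3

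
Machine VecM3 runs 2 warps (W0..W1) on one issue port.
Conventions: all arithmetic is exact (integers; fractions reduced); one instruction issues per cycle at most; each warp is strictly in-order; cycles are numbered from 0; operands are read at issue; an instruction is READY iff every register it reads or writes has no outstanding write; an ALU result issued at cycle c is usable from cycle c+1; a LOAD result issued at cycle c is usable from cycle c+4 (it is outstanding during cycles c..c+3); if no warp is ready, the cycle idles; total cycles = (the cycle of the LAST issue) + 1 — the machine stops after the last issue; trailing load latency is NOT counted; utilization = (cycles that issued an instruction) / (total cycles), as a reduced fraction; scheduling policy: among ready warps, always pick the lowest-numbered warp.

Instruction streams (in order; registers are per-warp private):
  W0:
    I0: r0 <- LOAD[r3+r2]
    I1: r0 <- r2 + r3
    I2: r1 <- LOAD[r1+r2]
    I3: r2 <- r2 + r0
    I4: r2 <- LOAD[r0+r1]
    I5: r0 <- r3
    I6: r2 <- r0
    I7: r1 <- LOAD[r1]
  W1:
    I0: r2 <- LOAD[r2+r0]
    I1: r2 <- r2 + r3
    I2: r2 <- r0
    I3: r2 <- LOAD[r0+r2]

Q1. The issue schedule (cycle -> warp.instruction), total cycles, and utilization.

cycle 0: W0.I0
cycle 1: W1.I0
cycle 2: idle
cycle 3: idle
cycle 4: W0.I1
cycle 5: W0.I2
cycle 6: W0.I3
cycle 7: W1.I1
cycle 8: W1.I2
cycle 9: W0.I4
cycle 10: W0.I5
cycle 11: W1.I3
cycle 12: idle
cycle 13: W0.I6
cycle 14: W0.I7

Answer: 15 cycles, utilization 4/5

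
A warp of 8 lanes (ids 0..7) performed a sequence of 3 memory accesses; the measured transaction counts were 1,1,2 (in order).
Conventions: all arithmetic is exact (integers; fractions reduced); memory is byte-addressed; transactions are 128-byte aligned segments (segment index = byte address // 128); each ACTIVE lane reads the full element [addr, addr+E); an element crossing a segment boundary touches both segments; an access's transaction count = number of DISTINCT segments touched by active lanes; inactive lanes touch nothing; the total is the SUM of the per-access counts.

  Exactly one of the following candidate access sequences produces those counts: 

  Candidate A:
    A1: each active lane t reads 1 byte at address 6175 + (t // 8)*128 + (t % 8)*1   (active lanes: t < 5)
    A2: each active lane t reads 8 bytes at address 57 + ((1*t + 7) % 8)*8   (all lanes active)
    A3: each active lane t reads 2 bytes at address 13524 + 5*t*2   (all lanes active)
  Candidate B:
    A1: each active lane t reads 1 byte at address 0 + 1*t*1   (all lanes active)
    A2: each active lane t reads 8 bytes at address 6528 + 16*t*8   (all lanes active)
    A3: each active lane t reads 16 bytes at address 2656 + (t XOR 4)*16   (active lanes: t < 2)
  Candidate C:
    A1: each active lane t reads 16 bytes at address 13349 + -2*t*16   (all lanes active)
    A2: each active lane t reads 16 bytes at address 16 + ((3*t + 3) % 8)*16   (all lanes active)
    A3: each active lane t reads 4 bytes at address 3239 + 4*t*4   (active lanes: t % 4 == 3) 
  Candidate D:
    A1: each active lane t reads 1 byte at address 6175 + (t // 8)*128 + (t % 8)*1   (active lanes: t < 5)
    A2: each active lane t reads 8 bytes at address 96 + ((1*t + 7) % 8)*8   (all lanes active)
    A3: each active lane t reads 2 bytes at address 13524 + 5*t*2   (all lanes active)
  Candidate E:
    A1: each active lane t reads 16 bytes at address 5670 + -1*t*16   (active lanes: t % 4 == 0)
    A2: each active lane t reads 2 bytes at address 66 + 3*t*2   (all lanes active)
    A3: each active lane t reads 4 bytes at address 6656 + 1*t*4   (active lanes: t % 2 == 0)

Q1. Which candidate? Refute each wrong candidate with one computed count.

B: A2 gives 8 transactions, not 1
C: A1 gives 3 transactions, not 1
D: A2 gives 2 transactions, not 1
E: A1 gives 2 transactions, not 1
A: all counts match (1,1,2)

Answer: A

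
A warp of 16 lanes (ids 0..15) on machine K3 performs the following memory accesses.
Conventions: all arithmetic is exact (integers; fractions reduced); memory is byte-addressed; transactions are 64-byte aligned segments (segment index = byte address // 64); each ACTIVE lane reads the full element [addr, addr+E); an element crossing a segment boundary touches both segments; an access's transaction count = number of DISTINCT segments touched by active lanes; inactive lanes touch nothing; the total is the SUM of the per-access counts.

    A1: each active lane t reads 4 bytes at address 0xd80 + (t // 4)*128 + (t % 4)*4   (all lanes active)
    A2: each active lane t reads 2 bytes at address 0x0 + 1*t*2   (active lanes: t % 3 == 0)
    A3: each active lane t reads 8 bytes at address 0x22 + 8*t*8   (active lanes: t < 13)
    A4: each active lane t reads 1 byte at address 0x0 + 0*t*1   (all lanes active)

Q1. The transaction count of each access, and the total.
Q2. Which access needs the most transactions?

A1: 4 transactions
A2: 1 transaction
A3: 13 transactions
A4: 1 transaction

Answer: 4,1,13,1; total 19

Answer: A3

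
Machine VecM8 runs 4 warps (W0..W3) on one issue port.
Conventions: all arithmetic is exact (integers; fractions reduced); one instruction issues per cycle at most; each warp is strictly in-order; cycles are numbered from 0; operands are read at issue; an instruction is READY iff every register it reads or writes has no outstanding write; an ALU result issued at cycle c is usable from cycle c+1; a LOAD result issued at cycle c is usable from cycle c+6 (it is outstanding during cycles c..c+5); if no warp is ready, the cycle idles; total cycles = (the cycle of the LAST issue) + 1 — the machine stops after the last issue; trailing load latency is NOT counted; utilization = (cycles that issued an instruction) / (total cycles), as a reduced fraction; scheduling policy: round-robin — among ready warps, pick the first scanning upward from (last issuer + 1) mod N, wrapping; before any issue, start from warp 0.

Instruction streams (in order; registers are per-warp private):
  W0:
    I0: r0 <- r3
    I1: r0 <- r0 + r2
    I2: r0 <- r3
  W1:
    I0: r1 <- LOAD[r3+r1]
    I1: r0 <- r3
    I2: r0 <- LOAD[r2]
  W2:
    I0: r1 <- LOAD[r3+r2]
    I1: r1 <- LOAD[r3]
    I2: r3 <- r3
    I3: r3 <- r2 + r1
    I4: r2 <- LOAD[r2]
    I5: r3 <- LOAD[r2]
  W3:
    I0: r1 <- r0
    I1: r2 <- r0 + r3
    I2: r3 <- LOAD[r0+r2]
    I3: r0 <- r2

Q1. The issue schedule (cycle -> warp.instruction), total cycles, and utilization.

cycle 0: W0.I0
cycle 1: W1.I0
cycle 2: W2.I0
cycle 3: W3.I0
cycle 4: W0.I1
cycle 5: W1.I1
cycle 6: W3.I1
cycle 7: W0.I2
cycle 8: W1.I2
cycle 9: W2.I1
cycle 10: W3.I2
cycle 11: W2.I2
cycle 12: W3.I3
cycle 13: idle
cycle 14: idle
cycle 15: W2.I3
cycle 16: W2.I4
cycle 17: idle
cycle 18: idle
cycle 19: idle
cycle 20: idle
cycle 21: idle
cycle 22: W2.I5

Answer: 23 cycles, utilization 16/23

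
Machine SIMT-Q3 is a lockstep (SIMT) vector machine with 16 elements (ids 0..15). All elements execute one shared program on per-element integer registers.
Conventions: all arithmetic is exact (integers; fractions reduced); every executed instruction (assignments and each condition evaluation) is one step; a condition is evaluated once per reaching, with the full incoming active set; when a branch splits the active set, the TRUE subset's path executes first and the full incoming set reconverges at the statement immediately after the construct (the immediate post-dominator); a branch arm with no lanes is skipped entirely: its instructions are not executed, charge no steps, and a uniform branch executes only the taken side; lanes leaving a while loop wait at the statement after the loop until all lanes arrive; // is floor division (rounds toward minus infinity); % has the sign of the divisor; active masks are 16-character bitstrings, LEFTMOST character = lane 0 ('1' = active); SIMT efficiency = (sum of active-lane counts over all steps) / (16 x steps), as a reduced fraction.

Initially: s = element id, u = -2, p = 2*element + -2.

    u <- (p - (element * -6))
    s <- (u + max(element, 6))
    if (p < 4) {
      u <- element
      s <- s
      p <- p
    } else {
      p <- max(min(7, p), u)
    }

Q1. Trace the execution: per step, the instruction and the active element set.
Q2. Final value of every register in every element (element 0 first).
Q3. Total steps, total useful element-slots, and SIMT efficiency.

step 0: u <- (p - (element * -6))    1111111111111111
step 1: s <- (u + max(element, 6))   1111111111111111
step 2: eval (p < 4)                 1111111111111111
step 3: u <- element                 1110000000000000
step 4: s <- s                       1110000000000000
step 5: p <- p                       1110000000000000
step 6: p <- max(min(7, p), u)       0001111111111111

Answer: 7 steps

s: 4,12,20,28,36,44,52,61,70,79,88,97,106,115,124,133
u: 0,1,2,22,30,38,46,54,62,70,78,86,94,102,110,118
p: -2,0,2,22,30,38,46,54,62,70,78,86,94,102,110,118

steps = 7; useful = 70; efficiency = 70/112 = 5/8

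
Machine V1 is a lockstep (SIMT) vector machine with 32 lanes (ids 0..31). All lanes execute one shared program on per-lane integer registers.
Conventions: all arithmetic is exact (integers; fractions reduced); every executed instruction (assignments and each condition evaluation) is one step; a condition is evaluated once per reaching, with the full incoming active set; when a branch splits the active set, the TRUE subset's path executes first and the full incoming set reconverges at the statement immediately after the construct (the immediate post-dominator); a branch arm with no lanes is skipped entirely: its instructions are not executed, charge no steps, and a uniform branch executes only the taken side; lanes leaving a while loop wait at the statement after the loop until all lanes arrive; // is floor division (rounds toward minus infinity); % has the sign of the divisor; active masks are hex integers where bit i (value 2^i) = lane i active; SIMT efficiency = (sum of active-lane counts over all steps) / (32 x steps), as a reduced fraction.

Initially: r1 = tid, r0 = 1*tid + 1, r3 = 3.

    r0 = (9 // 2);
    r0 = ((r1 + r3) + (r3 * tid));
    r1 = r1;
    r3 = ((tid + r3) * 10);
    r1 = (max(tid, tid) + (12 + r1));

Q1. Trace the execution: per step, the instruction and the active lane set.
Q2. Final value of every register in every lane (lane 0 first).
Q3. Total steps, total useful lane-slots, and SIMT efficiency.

step 0: r0 <- (9 // 2)               0xffffffff
step 1: r0 <- ((r1 + r3) + (r3 * tid)) 0xffffffff
step 2: r1 <- r1                     0xffffffff
step 3: r3 <- ((tid + r3) * 10)      0xffffffff
step 4: r1 <- (max(tid, tid) + (12 + r1)) 0xffffffff

Answer: 5 steps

r1: 12,14,16,18,20,22,24,26,28,30,32,34,36,38,40,42,44,46,48,50,52,54,56,58,60,62,64,66,68,70,72,74
r0: 3,7,11,15,19,23,27,31,35,39,43,47,51,55,59,63,67,71,75,79,83,87,91,95,99,103,107,111,115,119,123,127
r3: 30,40,50,60,70,80,90,100,110,120,130,140,150,160,170,180,190,200,210,220,230,240,250,260,270,280,290,300,310,320,330,340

steps = 5; useful = 160; efficiency = 160/160 = 1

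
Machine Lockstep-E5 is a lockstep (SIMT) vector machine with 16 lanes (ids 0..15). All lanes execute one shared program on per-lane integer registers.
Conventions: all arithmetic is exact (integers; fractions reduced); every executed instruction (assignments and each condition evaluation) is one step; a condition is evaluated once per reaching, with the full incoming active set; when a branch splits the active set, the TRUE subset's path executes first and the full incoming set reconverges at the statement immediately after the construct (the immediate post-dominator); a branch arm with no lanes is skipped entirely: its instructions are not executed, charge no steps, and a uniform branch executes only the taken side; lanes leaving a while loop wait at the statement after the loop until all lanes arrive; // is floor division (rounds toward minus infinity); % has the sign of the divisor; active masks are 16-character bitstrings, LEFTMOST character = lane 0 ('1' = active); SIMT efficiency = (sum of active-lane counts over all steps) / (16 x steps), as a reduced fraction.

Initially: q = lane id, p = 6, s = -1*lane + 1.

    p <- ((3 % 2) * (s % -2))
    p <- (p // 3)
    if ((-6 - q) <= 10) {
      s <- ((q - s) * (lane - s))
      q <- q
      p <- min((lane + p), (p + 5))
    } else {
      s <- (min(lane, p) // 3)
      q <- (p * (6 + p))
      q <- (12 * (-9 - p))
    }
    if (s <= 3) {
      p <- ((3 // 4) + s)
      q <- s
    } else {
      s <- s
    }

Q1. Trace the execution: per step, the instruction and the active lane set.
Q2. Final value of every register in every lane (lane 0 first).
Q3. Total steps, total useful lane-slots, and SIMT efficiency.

step 0: p <- ((3 % 2) * (s % -2))    1111111111111111
step 1: p <- (p // 3)                1111111111111111
step 2: eval ((-6 - q) <= 10)        1111111111111111
step 3: s <- ((q - s) * (lane - s))  1111111111111111
step 4: q <- q                       1111111111111111
step 5: p <- min((lane + p), (p + 5)) 1111111111111111
step 6: eval (s <= 3)                1111111111111111
step 7: p <- ((3 // 4) + s)          1100000000000000
step 8: q <- s                       1100000000000000
step 9: s <- s                       0011111111111111

Answer: 10 steps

q: 1,1,2,3,4,5,6,7,8,9,10,11,12,13,14,15
p: 1,1,1,3,3,5,4,5,4,5,4,5,4,5,4,5
s: 1,1,9,25,49,81,121,169,225,289,361,441,529,625,729,841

steps = 10; useful = 130; efficiency = 130/160 = 13/16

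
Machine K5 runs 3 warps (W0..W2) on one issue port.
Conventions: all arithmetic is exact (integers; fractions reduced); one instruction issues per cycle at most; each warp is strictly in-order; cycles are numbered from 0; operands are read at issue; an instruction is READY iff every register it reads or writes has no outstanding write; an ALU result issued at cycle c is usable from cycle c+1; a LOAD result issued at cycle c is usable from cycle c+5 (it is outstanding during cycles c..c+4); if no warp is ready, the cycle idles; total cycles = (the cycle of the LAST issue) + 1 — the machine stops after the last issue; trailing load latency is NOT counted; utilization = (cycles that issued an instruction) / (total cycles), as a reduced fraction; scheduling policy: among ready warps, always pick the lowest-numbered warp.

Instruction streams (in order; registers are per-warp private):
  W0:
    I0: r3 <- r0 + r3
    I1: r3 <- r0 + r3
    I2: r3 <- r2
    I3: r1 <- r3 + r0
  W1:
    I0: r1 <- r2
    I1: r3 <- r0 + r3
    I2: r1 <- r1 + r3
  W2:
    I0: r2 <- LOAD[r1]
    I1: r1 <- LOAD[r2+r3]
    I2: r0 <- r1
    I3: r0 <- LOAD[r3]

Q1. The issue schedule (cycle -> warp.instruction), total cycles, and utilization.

cycle 0: W0.I0
cycle 1: W0.I1
cycle 2: W0.I2
cycle 3: W0.I3
cycle 4: W1.I0
cycle 5: W1.I1
cycle 6: W1.I2
cycle 7: W2.I0
cycle 8: idle
cycle 9: idle
cycle 10: idle
cycle 11: idle
cycle 12: W2.I1
cycle 13: idle
cycle 14: idle
cycle 15: idle
cycle 16: idle
cycle 17: W2.I2
cycle 18: W2.I3

Answer: 19 cycles, utilization 11/19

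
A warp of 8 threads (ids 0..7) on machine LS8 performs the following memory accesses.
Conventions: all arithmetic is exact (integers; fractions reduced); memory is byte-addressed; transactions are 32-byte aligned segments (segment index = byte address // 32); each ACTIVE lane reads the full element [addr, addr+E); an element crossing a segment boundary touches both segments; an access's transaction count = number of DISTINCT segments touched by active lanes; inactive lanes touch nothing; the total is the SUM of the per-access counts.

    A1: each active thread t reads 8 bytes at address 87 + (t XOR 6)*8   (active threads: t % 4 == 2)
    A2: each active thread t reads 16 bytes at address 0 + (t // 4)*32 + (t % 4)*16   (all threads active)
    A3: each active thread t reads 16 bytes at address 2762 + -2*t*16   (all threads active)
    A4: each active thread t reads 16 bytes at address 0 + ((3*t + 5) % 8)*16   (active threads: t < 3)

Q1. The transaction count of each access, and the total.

A1: 2 transactions
A2: 3 transactions
A3: 8 transactions
A4: 3 transactions

Answer: 2,3,8,3; total 16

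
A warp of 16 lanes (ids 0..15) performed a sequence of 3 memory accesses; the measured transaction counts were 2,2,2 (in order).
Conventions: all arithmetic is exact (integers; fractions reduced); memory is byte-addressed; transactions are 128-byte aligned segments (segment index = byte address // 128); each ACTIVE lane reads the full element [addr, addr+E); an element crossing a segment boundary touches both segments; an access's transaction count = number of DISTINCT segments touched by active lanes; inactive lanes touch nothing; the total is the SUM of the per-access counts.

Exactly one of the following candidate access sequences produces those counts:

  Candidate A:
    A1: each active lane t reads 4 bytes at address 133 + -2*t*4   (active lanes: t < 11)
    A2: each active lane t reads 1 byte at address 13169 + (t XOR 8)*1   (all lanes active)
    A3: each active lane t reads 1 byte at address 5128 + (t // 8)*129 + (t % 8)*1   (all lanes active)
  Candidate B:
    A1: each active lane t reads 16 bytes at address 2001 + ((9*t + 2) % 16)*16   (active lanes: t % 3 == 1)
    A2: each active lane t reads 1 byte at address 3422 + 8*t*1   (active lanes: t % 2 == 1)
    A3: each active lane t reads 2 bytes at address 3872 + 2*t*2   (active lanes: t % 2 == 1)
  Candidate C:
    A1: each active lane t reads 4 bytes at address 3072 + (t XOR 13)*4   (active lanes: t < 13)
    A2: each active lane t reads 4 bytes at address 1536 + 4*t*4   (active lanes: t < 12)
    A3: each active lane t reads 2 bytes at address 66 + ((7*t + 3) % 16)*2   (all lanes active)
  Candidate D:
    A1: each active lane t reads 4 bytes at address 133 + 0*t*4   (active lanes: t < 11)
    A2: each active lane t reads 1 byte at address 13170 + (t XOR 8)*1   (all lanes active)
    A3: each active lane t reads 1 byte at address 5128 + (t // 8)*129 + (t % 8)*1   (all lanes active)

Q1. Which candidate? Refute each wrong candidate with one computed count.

B: A1 gives 3 transactions, not 2
C: A1 gives 1 transaction, not 2
D: A1 gives 1 transaction, not 2
A: all counts match (2,2,2)

Answer: A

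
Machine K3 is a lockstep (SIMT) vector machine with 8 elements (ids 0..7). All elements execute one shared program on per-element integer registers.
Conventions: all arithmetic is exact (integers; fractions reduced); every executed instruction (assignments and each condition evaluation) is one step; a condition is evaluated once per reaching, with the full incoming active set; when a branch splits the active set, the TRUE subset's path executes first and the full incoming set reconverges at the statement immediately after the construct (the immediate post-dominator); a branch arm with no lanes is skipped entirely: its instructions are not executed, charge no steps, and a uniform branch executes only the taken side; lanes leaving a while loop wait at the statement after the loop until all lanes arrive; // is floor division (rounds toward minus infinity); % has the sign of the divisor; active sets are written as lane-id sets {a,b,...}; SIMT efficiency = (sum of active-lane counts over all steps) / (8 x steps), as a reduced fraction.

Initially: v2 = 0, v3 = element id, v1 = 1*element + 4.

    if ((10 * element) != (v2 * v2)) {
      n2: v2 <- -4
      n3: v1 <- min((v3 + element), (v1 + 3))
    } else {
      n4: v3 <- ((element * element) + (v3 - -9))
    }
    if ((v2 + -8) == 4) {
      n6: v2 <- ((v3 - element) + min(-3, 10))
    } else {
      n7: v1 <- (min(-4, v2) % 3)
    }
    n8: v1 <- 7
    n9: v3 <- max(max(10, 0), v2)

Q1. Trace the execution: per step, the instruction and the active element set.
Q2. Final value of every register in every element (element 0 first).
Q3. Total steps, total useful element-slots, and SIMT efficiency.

step 0: eval ((10 * element) != (v2 * v2)) {0,1,2,3,4,5,6,7}
step 1: v2 <- -4                     {1,2,3,4,5,6,7}
step 2: v1 <- min((v3 + element), (v1 + 3)) {1,2,3,4,5,6,7}
step 3: v3 <- ((element * element) + (v3 - -9)) {0}
step 4: eval ((v2 + -8) == 4)        {0,1,2,3,4,5,6,7}
step 5: v1 <- (min(-4, v2) % 3)      {0,1,2,3,4,5,6,7}
step 6: v1 <- 7                      {0,1,2,3,4,5,6,7}
step 7: v3 <- max(max(10, 0), v2)    {0,1,2,3,4,5,6,7}

Answer: 8 steps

v2: 0,-4,-4,-4,-4,-4,-4,-4
v3: 10,10,10,10,10,10,10,10
v1: 7,7,7,7,7,7,7,7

steps = 8; useful = 55; efficiency = 55/64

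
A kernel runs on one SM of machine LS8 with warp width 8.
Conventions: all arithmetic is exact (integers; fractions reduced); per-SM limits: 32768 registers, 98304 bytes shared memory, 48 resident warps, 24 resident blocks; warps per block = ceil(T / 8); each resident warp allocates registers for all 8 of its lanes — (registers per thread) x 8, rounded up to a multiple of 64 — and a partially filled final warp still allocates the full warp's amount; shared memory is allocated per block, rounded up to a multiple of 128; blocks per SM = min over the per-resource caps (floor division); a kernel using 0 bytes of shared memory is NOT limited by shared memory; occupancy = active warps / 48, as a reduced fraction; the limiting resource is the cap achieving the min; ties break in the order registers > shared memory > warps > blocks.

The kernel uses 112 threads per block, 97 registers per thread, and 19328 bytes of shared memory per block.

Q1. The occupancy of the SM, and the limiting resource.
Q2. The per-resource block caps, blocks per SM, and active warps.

Answer: occupancy 7/12, limited by registers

registers: 2 blocks
shared memory: 5 blocks
warps: 3 blocks
blocks: 24 blocks

Answer: 2 blocks, 28 active warps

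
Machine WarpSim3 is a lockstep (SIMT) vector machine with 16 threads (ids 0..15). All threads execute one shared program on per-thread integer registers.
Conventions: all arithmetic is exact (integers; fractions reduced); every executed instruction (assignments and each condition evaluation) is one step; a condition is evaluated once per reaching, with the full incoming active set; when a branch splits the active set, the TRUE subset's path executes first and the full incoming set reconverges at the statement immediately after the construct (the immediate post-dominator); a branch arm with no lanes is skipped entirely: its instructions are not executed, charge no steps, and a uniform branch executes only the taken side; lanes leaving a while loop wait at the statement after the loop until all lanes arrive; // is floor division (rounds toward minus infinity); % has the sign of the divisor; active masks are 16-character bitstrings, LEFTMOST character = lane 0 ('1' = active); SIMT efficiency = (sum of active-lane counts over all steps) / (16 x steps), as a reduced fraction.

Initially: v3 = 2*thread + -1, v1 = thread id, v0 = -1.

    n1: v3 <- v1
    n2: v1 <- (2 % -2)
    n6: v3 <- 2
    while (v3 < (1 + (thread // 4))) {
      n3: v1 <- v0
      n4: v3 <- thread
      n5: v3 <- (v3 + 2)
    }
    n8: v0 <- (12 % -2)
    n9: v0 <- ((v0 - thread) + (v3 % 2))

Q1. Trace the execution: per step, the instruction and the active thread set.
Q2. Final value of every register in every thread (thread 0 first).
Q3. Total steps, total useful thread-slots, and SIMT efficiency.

step 0: v3 <- v1                     1111111111111111
step 1: v1 <- (2 % -2)               1111111111111111
step 2: v3 <- 2                      1111111111111111
step 3: eval (v3 < (1 + (thread // 4))) 1111111111111111
step 4: v1 <- v0                     0000000011111111
step 5: v3 <- thread                 0000000011111111
step 6: v3 <- (v3 + 2)               0000000011111111
step 7: eval (v3 < (1 + (thread // 4))) 0000000011111111
step 8: v0 <- (12 % -2)              1111111111111111
step 9: v0 <- ((v0 - thread) + (v3 % 2)) 1111111111111111

Answer: 10 steps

v3: 2,2,2,2,2,2,2,2,10,11,12,13,14,15,16,17
v1: 0,0,0,0,0,0,0,0,-1,-1,-1,-1,-1,-1,-1,-1
v0: 0,-1,-2,-3,-4,-5,-6,-7,-8,-8,-10,-10,-12,-12,-14,-14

steps = 10; useful = 128; efficiency = 128/160 = 4/5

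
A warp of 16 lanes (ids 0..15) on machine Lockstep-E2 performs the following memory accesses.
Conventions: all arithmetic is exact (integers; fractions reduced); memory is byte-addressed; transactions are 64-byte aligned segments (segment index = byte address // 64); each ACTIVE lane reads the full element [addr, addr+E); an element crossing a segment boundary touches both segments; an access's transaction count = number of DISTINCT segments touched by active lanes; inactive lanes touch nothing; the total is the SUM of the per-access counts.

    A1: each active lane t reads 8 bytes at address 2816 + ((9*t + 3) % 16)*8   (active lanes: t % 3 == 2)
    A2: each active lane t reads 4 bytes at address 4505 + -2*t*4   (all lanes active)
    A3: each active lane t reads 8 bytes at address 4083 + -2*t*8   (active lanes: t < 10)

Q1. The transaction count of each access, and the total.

A1: 2 transactions
A2: 3 transactions
A3: 3 transactions

Answer: 2,3,3; total 8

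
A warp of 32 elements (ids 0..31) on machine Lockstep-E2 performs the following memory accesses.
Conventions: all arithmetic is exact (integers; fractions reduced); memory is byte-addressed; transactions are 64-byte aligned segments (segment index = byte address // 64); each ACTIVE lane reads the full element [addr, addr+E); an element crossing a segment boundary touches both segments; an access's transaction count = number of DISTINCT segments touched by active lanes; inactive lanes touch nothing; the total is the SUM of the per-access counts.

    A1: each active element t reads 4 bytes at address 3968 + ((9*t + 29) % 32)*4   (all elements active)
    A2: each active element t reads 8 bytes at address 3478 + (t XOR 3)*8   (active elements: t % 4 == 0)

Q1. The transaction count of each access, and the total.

A1: 2 transactions
A2: 5 transactions

Answer: 2,5; total 7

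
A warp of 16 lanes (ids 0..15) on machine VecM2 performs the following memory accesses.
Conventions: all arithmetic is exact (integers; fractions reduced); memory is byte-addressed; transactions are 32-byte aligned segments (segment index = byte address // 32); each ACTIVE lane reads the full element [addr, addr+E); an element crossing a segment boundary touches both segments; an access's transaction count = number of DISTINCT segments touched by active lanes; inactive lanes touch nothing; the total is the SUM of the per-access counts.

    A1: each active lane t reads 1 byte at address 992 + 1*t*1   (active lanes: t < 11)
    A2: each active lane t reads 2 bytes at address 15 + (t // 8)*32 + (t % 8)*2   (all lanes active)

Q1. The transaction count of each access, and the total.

A1: 1 transaction
A2: 2 transactions

Answer: 1,2; total 3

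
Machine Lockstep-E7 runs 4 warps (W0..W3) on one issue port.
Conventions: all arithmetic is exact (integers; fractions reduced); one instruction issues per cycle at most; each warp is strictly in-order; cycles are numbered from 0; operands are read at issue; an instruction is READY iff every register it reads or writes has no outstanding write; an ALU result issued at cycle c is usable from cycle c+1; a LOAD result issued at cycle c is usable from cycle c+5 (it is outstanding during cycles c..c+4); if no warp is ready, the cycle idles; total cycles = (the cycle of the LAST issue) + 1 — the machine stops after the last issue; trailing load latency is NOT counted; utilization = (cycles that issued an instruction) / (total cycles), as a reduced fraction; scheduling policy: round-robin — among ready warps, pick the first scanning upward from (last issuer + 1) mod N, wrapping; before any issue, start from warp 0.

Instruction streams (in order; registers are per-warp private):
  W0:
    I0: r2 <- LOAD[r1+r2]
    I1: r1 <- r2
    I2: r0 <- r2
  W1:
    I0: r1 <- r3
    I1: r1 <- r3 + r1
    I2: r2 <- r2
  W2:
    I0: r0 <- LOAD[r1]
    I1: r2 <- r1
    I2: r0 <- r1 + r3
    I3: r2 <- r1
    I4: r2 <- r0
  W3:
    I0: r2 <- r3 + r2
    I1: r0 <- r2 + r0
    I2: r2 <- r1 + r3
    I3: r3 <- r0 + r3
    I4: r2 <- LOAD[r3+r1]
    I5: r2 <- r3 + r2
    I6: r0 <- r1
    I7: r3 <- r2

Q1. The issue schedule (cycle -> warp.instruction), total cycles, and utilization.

cycle 0: W0.I0
cycle 1: W1.I0
cycle 2: W2.I0
cycle 3: W3.I0
cycle 4: W1.I1
cycle 5: W2.I1
cycle 6: W3.I1
cycle 7: W0.I1
cycle 8: W1.I2
cycle 9: W2.I2
cycle 10: W3.I2
cycle 11: W0.I2
cycle 12: W2.I3
cycle 13: W3.I3
cycle 14: W2.I4
cycle 15: W3.I4
cycle 16: idle
cycle 17: idle
cycle 18: idle
cycle 19: idle
cycle 20: W3.I5
cycle 21: W3.I6
cycle 22: W3.I7

Answer: 23 cycles, utilization 19/23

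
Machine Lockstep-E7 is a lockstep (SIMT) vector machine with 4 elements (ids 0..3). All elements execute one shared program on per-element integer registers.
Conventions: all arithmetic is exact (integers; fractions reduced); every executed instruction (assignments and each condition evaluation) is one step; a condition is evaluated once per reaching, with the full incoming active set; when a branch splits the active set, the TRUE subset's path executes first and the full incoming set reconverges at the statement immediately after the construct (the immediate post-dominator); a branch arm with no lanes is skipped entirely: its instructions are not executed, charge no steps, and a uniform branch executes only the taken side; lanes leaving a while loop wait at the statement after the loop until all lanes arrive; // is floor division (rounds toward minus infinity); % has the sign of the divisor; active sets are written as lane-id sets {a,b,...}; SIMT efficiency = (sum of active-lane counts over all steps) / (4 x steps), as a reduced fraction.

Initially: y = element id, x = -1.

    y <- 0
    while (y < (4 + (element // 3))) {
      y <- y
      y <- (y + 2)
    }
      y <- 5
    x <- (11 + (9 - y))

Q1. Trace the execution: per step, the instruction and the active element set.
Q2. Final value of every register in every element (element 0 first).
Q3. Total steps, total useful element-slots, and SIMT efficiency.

step 0: y <- 0                       {0,1,2,3}
step 1: eval (y < (4 + (element // 3))) {0,1,2,3}
step 2: y <- y                       {0,1,2,3}
step 3: y <- (y + 2)                 {0,1,2,3}
step 4: eval (y < (4 + (element // 3))) {0,1,2,3}
step 5: y <- y                       {0,1,2,3}
step 6: y <- (y + 2)                 {0,1,2,3}
step 7: eval (y < (4 + (element // 3))) {0,1,2,3}
step 8: y <- y                       {3}
step 9: y <- (y + 2)                 {3}
step 10: eval (y < (4 + (element // 3))) {3}
step 11: y <- 5                       {0,1,2,3}
step 12: x <- (11 + (9 - y))          {0,1,2,3}

Answer: 13 steps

y: 5,5,5,5
x: 15,15,15,15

steps = 13; useful = 43; efficiency = 43/52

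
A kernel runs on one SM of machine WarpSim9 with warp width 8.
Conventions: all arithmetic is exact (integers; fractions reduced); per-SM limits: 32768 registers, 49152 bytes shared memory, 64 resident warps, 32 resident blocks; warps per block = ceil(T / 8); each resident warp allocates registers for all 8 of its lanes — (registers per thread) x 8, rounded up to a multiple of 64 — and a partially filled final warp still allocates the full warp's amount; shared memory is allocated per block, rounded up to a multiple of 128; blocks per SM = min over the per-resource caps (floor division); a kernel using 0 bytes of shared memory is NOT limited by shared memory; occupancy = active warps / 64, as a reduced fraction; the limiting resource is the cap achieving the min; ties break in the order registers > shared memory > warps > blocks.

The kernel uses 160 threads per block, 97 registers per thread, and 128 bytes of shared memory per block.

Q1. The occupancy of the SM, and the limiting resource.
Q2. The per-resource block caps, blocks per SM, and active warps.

Answer: occupancy 5/16, limited by registers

registers: 1 block
shared memory: 384 blocks
warps: 3 blocks
blocks: 32 blocks

Answer: 1 block, 20 active warps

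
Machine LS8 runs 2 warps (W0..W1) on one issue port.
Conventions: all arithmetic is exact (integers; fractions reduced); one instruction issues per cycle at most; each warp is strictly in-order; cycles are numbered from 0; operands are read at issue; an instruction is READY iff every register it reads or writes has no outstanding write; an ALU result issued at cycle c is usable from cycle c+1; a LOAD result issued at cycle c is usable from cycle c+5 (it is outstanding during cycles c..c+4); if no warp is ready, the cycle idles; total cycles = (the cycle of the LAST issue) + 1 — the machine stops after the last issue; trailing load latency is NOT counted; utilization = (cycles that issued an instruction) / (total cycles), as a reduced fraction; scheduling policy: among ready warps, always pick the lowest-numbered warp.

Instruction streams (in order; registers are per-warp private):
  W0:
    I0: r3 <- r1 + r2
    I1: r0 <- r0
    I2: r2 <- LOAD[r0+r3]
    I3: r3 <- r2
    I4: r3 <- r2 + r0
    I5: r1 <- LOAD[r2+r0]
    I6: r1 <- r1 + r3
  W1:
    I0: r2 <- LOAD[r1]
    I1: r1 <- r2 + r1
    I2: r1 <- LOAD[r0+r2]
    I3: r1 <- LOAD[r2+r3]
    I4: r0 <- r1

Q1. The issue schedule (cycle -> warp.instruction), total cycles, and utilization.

cycle 0: W0.I0
cycle 1: W0.I1
cycle 2: W0.I2
cycle 3: W1.I0
cycle 4: idle
cycle 5: idle
cycle 6: idle
cycle 7: W0.I3
cycle 8: W0.I4
cycle 9: W0.I5
cycle 10: W1.I1
cycle 11: W1.I2
cycle 12: idle
cycle 13: idle
cycle 14: W0.I6
cycle 15: idle
cycle 16: W1.I3
cycle 17: idle
cycle 18: idle
cycle 19: idle
cycle 20: idle
cycle 21: W1.I4

Answer: 22 cycles, utilization 6/11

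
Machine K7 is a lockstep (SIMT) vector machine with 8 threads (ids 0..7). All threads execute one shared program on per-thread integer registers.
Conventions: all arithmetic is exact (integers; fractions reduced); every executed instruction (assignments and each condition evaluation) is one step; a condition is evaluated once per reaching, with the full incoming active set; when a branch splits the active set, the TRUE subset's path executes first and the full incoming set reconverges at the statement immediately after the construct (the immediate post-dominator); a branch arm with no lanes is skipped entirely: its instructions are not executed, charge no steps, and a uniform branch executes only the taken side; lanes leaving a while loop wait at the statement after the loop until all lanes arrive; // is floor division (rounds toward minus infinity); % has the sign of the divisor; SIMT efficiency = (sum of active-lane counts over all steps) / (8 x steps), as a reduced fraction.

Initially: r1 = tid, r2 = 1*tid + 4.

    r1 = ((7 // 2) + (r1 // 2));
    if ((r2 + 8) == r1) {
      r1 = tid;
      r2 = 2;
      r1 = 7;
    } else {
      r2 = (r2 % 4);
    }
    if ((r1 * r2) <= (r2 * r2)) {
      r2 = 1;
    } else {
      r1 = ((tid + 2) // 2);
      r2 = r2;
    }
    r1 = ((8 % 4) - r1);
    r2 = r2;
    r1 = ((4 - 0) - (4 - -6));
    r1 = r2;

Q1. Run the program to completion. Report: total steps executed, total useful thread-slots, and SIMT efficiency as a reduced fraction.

Answer: 11 steps, 78 useful, 39/44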